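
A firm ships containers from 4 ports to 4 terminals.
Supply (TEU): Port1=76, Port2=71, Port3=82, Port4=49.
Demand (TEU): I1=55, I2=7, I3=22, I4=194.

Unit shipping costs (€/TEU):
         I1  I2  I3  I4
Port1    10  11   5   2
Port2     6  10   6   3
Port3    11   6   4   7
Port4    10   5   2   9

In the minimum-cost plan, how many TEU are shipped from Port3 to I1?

Solving gives:
  Port1 to I4: 76 × €2 = €152
  Port2 to I1: 35 × €6 = €210
  Port2 to I4: 36 × €3 = €108
  Port3 to I4: 82 × €7 = €574
  Port4 to I1: 20 × €10 = €200
  Port4 to I2: 7 × €5 = €35
  Port4 to I3: 22 × €2 = €44
Total cost = €1323.
The route Port3→I1 is not used.

0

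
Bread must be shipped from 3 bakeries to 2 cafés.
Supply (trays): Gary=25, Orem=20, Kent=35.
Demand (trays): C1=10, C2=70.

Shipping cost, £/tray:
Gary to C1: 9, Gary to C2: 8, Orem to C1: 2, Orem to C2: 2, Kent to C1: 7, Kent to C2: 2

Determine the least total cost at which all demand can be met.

Optimal allocation:
  Gary→C2: 25 trays
  Orem→C1: 10 trays
  Orem→C2: 10 trays
  Kent→C2: 35 trays
Total cost = £310.
(Supply check: Gary ships 25; Orem ships 20; Kent ships 35.)

310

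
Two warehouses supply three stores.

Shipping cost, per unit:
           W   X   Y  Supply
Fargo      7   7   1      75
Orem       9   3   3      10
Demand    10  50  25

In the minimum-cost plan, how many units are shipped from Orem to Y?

0

The minimum-cost plan:
  Fargo->W: 10 × 7 = 70
  Fargo->X: 40 × 7 = 280
  Fargo->Y: 25 × 1 = 25
  Orem->X: 10 × 3 = 30
Total cost = 405.
The route Orem→Y is not used.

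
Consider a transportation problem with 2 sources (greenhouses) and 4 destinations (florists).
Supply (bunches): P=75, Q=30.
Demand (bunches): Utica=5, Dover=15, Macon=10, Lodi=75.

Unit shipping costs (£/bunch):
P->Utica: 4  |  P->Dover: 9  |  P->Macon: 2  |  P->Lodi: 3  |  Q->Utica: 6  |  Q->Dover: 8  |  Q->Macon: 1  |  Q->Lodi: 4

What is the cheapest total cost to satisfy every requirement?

Optimal allocation:
  P–Utica: 5 × £4 = £20
  P–Lodi: 70 × £3 = £210
  Q–Dover: 15 × £8 = £120
  Q–Macon: 10 × £1 = £10
  Q–Lodi: 5 × £4 = £20
Total = 20 + 210 + 120 + 10 + 20 = £380.
(Supply check: P ships 75; Q ships 30.)

380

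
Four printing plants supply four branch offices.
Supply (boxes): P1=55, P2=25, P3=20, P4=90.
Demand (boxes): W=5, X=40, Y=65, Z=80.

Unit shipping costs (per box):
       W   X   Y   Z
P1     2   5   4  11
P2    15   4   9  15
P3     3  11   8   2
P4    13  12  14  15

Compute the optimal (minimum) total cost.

1640

One minimum-cost allocation:
  P1->W: 5 × 2 = 10
  P1->Y: 50 × 4 = 200
  P2->X: 25 × 4 = 100
  P3->Z: 20 × 2 = 40
  P4->X: 15 × 12 = 180
  P4->Y: 15 × 14 = 210
  P4->Z: 60 × 15 = 900
Total = 10 + 200 + 100 + 40 + 180 + 210 + 900 = 1640.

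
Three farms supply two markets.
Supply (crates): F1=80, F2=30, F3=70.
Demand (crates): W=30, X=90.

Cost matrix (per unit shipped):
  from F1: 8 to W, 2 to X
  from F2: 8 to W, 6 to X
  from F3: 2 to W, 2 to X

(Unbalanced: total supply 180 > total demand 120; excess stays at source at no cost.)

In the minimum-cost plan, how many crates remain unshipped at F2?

Minimum-cost shipments:
  F1->X: 80 × 2 = 160
  F3->W: 30 × 2 = 60
  F3->X: 10 × 2 = 20
Total cost = 240.
F2 ships 0 of its 30, leaving 30.

30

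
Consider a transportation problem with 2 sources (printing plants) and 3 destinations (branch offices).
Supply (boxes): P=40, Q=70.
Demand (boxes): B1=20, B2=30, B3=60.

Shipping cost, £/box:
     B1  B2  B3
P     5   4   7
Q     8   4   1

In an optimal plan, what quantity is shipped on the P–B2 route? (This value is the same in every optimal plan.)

The minimum-cost plan:
  P–B1: 20 boxes
  P–B2: 20 boxes
  Q–B2: 10 boxes
  Q–B3: 60 boxes
Total cost = £280.
So P→B2 carries 20 boxes.

20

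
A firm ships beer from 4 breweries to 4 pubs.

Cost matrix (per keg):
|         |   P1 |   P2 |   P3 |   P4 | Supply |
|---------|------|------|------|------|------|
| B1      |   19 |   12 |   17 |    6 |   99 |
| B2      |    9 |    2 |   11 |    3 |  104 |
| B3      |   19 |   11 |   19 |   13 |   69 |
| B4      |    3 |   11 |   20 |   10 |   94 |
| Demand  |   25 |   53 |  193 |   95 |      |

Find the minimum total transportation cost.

4071

One minimum-cost allocation:
  B1->P3: 4 kegs
  B1->P4: 95 kegs
  B2->P3: 104 kegs
  B3->P3: 69 kegs
  B4->P1: 25 kegs
  B4->P2: 53 kegs
  B4->P3: 16 kegs
Total cost = 4071.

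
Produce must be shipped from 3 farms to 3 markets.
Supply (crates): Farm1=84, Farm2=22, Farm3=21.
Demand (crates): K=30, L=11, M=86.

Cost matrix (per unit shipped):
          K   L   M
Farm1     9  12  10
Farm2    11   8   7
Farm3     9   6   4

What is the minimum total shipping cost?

One minimum-cost allocation:
  Farm1 to K: 30 × 9 = 270
  Farm1 to M: 54 × 10 = 540
  Farm2 to L: 11 × 8 = 88
  Farm2 to M: 11 × 7 = 77
  Farm3 to M: 21 × 4 = 84
Total = 270 + 540 + 88 + 77 + 84 = 1059.

1059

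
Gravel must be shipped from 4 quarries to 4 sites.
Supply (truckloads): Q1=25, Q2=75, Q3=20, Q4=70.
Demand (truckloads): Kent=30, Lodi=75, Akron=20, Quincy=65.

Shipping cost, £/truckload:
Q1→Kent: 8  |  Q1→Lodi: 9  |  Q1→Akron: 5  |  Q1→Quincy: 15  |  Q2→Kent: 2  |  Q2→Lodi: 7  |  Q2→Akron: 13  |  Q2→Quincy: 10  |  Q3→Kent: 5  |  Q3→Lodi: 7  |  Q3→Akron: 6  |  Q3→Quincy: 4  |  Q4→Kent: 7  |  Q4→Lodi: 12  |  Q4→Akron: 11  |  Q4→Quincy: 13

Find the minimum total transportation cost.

1485

Optimal allocation:
  Q1–Lodi: 5 × £9 = £45
  Q1–Akron: 20 × £5 = £100
  Q2–Kent: 5 × £2 = £10
  Q2–Lodi: 70 × £7 = £490
  Q3–Quincy: 20 × £4 = £80
  Q4–Kent: 25 × £7 = £175
  Q4–Quincy: 45 × £13 = £585
Total = 45 + 100 + 10 + 490 + 80 + 175 + 585 = £1485.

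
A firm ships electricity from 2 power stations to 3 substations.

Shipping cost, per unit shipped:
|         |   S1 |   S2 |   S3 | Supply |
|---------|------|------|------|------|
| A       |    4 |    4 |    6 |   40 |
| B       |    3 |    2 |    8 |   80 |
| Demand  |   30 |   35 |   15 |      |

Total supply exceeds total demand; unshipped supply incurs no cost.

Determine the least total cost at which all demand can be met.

One minimum-cost allocation:
  A->S3: 15 × 6 = 90
  B->S1: 30 × 3 = 90
  B->S2: 35 × 2 = 70
Total = 90 + 90 + 70 = 250.

250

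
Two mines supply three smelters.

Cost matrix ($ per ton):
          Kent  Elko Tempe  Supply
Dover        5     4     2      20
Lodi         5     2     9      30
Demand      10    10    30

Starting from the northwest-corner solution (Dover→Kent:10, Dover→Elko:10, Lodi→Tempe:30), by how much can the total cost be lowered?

160

Current plan cost = 10·5 + 10·4 + 30·9 = $360.
Optimal plan:
  Dover–Tempe: 20 tons
  Lodi–Kent: 10 tons
  Lodi–Elko: 10 tons
  Lodi–Tempe: 10 tons
Optimal cost = $200.
Saving = 360 − 200 = $160.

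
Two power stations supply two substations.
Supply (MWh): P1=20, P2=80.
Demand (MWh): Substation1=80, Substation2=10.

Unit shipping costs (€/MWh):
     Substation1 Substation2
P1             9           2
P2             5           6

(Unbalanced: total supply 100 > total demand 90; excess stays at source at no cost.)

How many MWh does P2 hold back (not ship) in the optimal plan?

Minimum-cost shipments:
  P1 to Substation2: 10 × €2 = €20
  P2 to Substation1: 80 × €5 = €400
Total cost = €420.
P2 ships 80 of its 80, leaving 0.

0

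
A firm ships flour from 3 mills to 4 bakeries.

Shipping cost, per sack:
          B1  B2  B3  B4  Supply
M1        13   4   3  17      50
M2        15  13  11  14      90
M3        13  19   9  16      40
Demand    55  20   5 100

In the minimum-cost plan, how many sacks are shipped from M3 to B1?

30

Optimal shipments:
  M1–B1: 25 × 13 = 325
  M1–B2: 20 × 4 = 80
  M1–B3: 5 × 3 = 15
  M2–B4: 90 × 14 = 1260
  M3–B1: 30 × 13 = 390
  M3–B4: 10 × 16 = 160
Total cost = 2230.
So M3→B1 carries 30 sacks.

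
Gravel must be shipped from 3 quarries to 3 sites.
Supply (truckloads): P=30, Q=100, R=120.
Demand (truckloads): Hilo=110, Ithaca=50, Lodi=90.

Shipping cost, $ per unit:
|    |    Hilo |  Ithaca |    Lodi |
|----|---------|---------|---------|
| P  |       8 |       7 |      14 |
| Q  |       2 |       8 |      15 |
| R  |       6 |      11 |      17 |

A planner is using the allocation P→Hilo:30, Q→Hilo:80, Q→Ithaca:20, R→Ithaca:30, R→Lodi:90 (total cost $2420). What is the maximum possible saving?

Current plan cost = 30·8 + 80·2 + 20·8 + 30·11 + 90·17 = $2420.
Optimal plan:
  P->Ithaca: 30 × $7 = $210
  Q->Hilo: 100 × $2 = $200
  R->Hilo: 10 × $6 = $60
  R->Ithaca: 20 × $11 = $220
  R->Lodi: 90 × $17 = $1530
Optimal cost = $2220.
Saving = 2420 − 2220 = $200.

200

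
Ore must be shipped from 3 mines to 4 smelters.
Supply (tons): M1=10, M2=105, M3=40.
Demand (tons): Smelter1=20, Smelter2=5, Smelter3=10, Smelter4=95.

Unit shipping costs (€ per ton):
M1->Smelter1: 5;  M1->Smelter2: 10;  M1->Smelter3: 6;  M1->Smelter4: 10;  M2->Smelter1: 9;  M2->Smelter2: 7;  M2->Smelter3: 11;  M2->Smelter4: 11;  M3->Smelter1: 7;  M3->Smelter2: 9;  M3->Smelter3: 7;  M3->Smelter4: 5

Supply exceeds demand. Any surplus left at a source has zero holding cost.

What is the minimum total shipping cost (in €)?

1080

A cheapest plan:
  M1 to Smelter3: 10 × €6 = €60
  M2 to Smelter1: 20 × €9 = €180
  M2 to Smelter2: 5 × €7 = €35
  M2 to Smelter4: 55 × €11 = €605
  M3 to Smelter4: 40 × €5 = €200
Total = 60 + 180 + 35 + 605 + 200 = €1080.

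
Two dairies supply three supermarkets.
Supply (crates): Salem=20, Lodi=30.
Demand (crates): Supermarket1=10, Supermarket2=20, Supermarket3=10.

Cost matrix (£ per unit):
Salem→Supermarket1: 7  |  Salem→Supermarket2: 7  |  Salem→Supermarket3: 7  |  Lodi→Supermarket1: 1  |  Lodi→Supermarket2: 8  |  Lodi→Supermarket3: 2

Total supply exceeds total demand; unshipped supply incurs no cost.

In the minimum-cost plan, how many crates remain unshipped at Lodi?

10

Minimum-cost shipments:
  Salem to Supermarket2: 20 × £7 = £140
  Lodi to Supermarket1: 10 × £1 = £10
  Lodi to Supermarket3: 10 × £2 = £20
Total cost = £170.
Lodi ships 20 of its 30, leaving 10.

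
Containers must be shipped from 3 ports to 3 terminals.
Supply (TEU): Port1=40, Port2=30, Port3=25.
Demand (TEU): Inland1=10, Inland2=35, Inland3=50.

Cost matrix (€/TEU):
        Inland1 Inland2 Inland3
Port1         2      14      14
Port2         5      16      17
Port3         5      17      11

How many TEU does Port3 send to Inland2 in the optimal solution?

Solving gives:
  Port1→Inland1: 10 TEU
  Port1→Inland2: 5 TEU
  Port1→Inland3: 25 TEU
  Port2→Inland2: 30 TEU
  Port3→Inland3: 25 TEU
Total cost = €1195.
The route Port3→Inland2 is not used.

0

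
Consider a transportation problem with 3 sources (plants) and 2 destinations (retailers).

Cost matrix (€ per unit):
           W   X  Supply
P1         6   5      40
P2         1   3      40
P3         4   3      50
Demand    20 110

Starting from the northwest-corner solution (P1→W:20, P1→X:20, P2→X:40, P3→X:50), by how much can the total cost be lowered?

Current plan cost = 20·6 + 20·5 + 40·3 + 50·3 = €490.
Optimal plan:
  P1->X: 40 units
  P2->W: 20 units
  P2->X: 20 units
  P3->X: 50 units
Optimal cost = €430.
Saving = 490 − 430 = €60.

60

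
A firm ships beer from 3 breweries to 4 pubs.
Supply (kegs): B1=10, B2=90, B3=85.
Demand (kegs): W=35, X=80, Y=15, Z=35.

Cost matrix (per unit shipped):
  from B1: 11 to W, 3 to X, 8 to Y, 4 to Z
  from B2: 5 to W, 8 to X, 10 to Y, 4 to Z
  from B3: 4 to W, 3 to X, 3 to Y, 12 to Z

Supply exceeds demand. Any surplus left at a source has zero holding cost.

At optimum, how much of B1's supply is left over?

0

An optimal plan:
  B1→X: 10 × 3 = 30
  B2→W: 35 × 5 = 175
  B2→Z: 35 × 4 = 140
  B3→X: 70 × 3 = 210
  B3→Y: 15 × 3 = 45
Total cost = 600.
B1 ships 10 of its 10, leaving 0.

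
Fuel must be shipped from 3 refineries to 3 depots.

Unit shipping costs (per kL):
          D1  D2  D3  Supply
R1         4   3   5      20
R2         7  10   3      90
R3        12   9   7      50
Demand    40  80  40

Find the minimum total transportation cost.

1010

Optimal allocation:
  R1→D2: 20 kL
  R2→D1: 40 kL
  R2→D2: 10 kL
  R2→D3: 40 kL
  R3→D2: 50 kL
Total cost = 1010.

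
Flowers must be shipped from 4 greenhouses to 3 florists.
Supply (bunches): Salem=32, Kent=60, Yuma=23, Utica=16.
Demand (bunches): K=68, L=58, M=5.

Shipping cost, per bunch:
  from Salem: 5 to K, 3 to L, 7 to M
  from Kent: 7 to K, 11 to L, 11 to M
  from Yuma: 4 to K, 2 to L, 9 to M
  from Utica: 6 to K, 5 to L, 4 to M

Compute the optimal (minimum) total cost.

Optimal allocation:
  Salem->L: 32 × 3 = 96
  Kent->K: 60 × 7 = 420
  Yuma->L: 23 × 2 = 46
  Utica->K: 8 × 6 = 48
  Utica->L: 3 × 5 = 15
  Utica->M: 5 × 4 = 20
Total = 96 + 420 + 46 + 48 + 15 + 20 = 645.
(Supply check: Salem ships 32; Kent ships 60; Yuma ships 23; Utica ships 16.)

645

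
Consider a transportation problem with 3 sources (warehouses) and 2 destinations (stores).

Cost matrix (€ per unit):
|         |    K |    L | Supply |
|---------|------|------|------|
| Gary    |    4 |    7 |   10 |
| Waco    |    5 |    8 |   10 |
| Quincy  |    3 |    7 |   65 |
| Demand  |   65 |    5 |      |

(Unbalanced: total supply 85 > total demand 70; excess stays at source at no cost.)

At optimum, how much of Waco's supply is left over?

10

An optimal plan:
  Gary→L: 5 × €7 = €35
  Quincy→K: 65 × €3 = €195
Total cost = €230.
Waco ships 0 of its 10, leaving 10.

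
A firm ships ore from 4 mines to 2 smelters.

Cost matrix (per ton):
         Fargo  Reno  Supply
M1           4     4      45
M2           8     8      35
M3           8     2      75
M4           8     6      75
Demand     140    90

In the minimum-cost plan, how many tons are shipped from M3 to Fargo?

The minimum-cost plan:
  M1->Fargo: 45 × 4 = 180
  M2->Fargo: 35 × 8 = 280
  M3->Reno: 75 × 2 = 150
  M4->Fargo: 60 × 8 = 480
  M4->Reno: 15 × 6 = 90
Total cost = 1180.
The route M3→Fargo is not used.

0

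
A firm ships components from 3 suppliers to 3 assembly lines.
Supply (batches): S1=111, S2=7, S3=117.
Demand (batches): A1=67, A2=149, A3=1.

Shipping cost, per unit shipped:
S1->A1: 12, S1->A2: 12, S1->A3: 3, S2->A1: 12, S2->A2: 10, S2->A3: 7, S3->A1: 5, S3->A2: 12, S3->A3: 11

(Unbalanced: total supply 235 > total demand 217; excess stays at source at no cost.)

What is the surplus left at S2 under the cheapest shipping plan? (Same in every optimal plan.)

0

An optimal plan:
  S1->A2: 110 × 12 = 1320
  S1->A3: 1 × 3 = 3
  S2->A2: 7 × 10 = 70
  S3->A1: 67 × 5 = 335
  S3->A2: 32 × 12 = 384
Total cost = 2112.
S2 ships 7 of its 7, leaving 0.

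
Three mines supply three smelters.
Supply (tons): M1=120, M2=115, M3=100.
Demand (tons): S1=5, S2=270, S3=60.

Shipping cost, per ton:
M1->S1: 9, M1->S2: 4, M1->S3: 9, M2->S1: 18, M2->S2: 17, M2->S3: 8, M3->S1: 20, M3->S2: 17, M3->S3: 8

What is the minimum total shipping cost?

One minimum-cost allocation:
  M1 to S2: 120 × 4 = 480
  M2 to S1: 5 × 18 = 90
  M2 to S2: 50 × 17 = 850
  M2 to S3: 60 × 8 = 480
  M3 to S2: 100 × 17 = 1700
Total = 480 + 90 + 850 + 480 + 1700 = 3600.

3600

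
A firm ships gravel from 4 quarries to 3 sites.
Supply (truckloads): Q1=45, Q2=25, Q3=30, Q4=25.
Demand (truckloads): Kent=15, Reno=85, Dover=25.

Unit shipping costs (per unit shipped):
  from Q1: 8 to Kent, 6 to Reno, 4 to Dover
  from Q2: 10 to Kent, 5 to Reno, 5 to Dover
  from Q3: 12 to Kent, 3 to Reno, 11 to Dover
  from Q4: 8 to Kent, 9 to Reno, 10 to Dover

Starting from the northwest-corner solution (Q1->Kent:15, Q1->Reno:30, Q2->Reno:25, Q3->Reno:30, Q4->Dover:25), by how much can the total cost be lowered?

120

Current plan cost = 15·8 + 30·6 + 25·5 + 30·3 + 25·10 = 765.
Optimal plan:
  Q1 to Reno: 20 × 6 = 120
  Q1 to Dover: 25 × 4 = 100
  Q2 to Reno: 25 × 5 = 125
  Q3 to Reno: 30 × 3 = 90
  Q4 to Kent: 15 × 8 = 120
  Q4 to Reno: 10 × 9 = 90
Optimal cost = 645.
Saving = 765 − 645 = 120.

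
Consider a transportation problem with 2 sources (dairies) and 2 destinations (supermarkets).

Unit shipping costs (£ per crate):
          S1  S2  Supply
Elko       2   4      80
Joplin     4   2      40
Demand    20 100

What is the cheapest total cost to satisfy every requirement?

An optimal shipping plan:
  Elko->S1: 20 crates
  Elko->S2: 60 crates
  Joplin->S2: 40 crates
Total cost = £360.

360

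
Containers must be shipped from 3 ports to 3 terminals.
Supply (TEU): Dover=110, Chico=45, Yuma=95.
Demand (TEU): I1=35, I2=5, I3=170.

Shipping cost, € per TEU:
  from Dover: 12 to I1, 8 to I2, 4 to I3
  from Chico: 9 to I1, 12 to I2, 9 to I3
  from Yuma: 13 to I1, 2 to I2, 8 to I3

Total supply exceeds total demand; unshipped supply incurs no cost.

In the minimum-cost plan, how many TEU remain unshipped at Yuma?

An optimal plan:
  Dover to I3: 110 × €4 = €440
  Chico to I1: 35 × €9 = €315
  Yuma to I2: 5 × €2 = €10
  Yuma to I3: 60 × €8 = €480
Total cost = €1245.
Yuma ships 65 of its 95, leaving 30.

30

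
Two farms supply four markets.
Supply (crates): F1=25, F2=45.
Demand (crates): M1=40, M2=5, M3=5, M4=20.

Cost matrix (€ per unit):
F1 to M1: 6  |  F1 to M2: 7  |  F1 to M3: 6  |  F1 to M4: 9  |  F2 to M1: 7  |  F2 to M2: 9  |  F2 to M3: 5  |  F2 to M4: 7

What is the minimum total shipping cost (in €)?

460

A cheapest plan:
  F1→M1: 20 × €6 = €120
  F1→M2: 5 × €7 = €35
  F2→M1: 20 × €7 = €140
  F2→M3: 5 × €5 = €25
  F2→M4: 20 × €7 = €140
Total = 120 + 35 + 140 + 25 + 140 = €460.
(Supply check: F1 ships 25; F2 ships 45.)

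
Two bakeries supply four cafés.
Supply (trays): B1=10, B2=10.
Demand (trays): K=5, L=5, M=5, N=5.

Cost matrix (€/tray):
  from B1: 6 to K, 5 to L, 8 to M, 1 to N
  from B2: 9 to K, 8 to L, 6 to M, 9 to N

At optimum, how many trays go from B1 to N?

Optimal shipments:
  B1 to K: 5 × €6 = €30
  B1 to N: 5 × €1 = €5
  B2 to L: 5 × €8 = €40
  B2 to M: 5 × €6 = €30
Total cost = €105.
So B1→N carries 5 trays.

5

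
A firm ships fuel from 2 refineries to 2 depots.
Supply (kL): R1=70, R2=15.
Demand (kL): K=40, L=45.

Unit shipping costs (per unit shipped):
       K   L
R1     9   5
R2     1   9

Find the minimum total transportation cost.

One minimum-cost allocation:
  R1 to K: 25 × 9 = 225
  R1 to L: 45 × 5 = 225
  R2 to K: 15 × 1 = 15
Total = 225 + 225 + 15 = 465.

465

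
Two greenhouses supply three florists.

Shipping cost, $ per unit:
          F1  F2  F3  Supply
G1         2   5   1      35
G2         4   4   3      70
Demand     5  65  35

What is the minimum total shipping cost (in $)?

315

An optimal shipping plan:
  G1->F1: 5 × $2 = $10
  G1->F3: 30 × $1 = $30
  G2->F2: 65 × $4 = $260
  G2->F3: 5 × $3 = $15
Total = 10 + 30 + 260 + 15 = $315.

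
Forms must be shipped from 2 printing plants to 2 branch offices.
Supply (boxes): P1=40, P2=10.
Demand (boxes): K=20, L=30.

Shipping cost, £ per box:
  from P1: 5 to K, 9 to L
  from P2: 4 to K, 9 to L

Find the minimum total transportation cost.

An optimal shipping plan:
  P1–K: 10 × £5 = £50
  P1–L: 30 × £9 = £270
  P2–K: 10 × £4 = £40
Total = 50 + 270 + 40 = £360.

360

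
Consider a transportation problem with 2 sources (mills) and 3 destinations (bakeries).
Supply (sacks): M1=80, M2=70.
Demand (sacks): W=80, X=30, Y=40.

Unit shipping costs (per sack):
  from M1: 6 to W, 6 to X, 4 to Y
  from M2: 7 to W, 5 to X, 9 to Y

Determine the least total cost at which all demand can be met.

One minimum-cost allocation:
  M1–W: 40 × 6 = 240
  M1–Y: 40 × 4 = 160
  M2–W: 40 × 7 = 280
  M2–X: 30 × 5 = 150
Total = 240 + 160 + 280 + 150 = 830.

830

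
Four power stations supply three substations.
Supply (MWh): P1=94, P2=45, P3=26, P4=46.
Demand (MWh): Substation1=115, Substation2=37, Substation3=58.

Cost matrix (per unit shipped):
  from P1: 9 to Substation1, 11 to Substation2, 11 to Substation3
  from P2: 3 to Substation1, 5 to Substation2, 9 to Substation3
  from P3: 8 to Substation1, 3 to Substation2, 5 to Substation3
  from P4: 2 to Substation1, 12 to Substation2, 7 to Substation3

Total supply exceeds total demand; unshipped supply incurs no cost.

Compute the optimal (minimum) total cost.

1280

Optimal allocation:
  P1 to Substation1: 24 MWh
  P1 to Substation2: 11 MWh
  P1 to Substation3: 58 MWh
  P2 to Substation1: 45 MWh
  P3 to Substation2: 26 MWh
  P4 to Substation1: 46 MWh
Total cost = 1280.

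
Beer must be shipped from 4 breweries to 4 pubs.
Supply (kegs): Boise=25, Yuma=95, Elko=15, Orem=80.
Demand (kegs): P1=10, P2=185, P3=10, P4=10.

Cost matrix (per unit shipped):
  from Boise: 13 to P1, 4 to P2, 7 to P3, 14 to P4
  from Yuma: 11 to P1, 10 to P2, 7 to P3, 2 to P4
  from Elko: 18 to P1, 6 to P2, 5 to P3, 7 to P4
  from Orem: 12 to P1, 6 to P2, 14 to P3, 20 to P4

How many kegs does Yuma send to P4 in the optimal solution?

10

Optimal shipments:
  Boise–P2: 25 × 4 = 100
  Yuma–P1: 10 × 11 = 110
  Yuma–P2: 65 × 10 = 650
  Yuma–P3: 10 × 7 = 70
  Yuma–P4: 10 × 2 = 20
  Elko–P2: 15 × 6 = 90
  Orem–P2: 80 × 6 = 480
Total cost = 1520.
So Yuma→P4 carries 10 kegs.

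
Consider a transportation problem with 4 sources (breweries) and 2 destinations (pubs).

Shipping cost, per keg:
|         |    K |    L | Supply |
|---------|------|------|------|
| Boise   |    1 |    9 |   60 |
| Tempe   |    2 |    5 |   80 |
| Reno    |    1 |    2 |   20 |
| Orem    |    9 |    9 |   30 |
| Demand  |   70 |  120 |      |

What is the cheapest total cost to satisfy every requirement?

An optimal shipping plan:
  Boise to K: 60 × 1 = 60
  Tempe to K: 10 × 2 = 20
  Tempe to L: 70 × 5 = 350
  Reno to L: 20 × 2 = 40
  Orem to L: 30 × 9 = 270
Total = 60 + 20 + 350 + 40 + 270 = 740.

740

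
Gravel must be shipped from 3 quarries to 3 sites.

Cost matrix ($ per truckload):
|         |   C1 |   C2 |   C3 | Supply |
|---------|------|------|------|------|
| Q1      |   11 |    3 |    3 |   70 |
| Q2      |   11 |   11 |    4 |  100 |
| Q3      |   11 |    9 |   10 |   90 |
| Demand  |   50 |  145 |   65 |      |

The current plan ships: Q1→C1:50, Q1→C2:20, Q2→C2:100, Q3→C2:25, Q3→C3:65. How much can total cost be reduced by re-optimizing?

890

Current plan cost = 50·11 + 20·3 + 100·11 + 25·9 + 65·10 = $2585.
Optimal plan:
  Q1->C2: 70 × $3 = $210
  Q2->C1: 35 × $11 = $385
  Q2->C3: 65 × $4 = $260
  Q3->C1: 15 × $11 = $165
  Q3->C2: 75 × $9 = $675
Optimal cost = $1695.
Saving = 2585 − 1695 = $890.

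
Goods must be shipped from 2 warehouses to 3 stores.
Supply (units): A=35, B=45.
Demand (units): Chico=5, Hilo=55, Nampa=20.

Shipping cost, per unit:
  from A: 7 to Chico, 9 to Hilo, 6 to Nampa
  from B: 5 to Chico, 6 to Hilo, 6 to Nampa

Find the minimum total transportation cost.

515

A cheapest plan:
  A->Chico: 5 × 7 = 35
  A->Hilo: 10 × 9 = 90
  A->Nampa: 20 × 6 = 120
  B->Hilo: 45 × 6 = 270
Total = 35 + 90 + 120 + 270 = 515.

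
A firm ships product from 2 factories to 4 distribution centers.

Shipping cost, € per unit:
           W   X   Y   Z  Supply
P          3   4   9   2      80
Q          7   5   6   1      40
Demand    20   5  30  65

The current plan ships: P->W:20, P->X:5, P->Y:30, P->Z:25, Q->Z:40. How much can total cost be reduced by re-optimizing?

Current plan cost = 20·3 + 5·4 + 30·9 + 25·2 + 40·1 = €440.
Optimal plan:
  P->W: 20 × €3 = €60
  P->X: 5 × €4 = €20
  P->Z: 55 × €2 = €110
  Q->Y: 30 × €6 = €180
  Q->Z: 10 × €1 = €10
Optimal cost = €380.
Saving = 440 − 380 = €60.

60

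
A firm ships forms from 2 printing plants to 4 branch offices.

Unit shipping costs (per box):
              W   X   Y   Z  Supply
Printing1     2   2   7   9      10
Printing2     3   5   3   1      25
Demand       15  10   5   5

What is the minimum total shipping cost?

One minimum-cost allocation:
  Printing1→X: 10 × 2 = 20
  Printing2→W: 15 × 3 = 45
  Printing2→Y: 5 × 3 = 15
  Printing2→Z: 5 × 1 = 5
Total = 20 + 45 + 15 + 5 = 85.

85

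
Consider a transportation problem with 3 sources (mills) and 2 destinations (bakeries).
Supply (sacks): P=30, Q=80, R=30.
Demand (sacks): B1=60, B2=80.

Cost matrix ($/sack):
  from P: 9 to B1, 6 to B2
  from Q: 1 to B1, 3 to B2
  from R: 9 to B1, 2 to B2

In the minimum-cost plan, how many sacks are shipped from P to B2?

30

Optimal shipments:
  P->B2: 30 × $6 = $180
  Q->B1: 60 × $1 = $60
  Q->B2: 20 × $3 = $60
  R->B2: 30 × $2 = $60
Total cost = $360.
So P→B2 carries 30 sacks.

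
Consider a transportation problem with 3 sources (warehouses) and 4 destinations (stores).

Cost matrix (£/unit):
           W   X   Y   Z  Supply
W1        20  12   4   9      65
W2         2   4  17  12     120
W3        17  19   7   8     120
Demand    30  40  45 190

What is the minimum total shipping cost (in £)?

2140

One minimum-cost allocation:
  W1–Y: 45 × £4 = £180
  W1–Z: 20 × £9 = £180
  W2–W: 30 × £2 = £60
  W2–X: 40 × £4 = £160
  W2–Z: 50 × £12 = £600
  W3–Z: 120 × £8 = £960
Total = 180 + 180 + 60 + 160 + 600 + 960 = £2140.
(Supply check: W1 ships 65; W2 ships 120; W3 ships 120.)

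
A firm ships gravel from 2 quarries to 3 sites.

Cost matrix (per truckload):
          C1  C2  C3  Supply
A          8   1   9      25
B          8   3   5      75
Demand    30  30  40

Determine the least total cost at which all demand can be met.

An optimal shipping plan:
  A→C2: 25 × 1 = 25
  B→C1: 30 × 8 = 240
  B→C2: 5 × 3 = 15
  B→C3: 40 × 5 = 200
Total = 25 + 240 + 15 + 200 = 480.
(Supply check: A ships 25; B ships 75.)

480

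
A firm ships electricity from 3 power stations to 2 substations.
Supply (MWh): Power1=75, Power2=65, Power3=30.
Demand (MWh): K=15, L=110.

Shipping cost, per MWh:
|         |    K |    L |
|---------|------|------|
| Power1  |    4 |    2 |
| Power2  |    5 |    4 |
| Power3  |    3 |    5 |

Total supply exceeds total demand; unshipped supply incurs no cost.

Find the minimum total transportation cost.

A cheapest plan:
  Power1→L: 75 MWh
  Power2→L: 35 MWh
  Power3→K: 15 MWh
Total cost = 335.

335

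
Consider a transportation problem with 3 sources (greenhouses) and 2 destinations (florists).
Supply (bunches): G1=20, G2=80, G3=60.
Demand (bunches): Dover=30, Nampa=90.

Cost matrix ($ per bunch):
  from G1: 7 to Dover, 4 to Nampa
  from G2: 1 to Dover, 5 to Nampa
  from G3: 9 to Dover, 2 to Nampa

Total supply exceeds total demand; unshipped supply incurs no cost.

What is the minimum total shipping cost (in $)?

280

A cheapest plan:
  G1->Nampa: 20 bunches
  G2->Dover: 30 bunches
  G2->Nampa: 10 bunches
  G3->Nampa: 60 bunches
Total cost = $280.
(Supply check: G1 ships 20; G2 ships 40; G3 ships 60.)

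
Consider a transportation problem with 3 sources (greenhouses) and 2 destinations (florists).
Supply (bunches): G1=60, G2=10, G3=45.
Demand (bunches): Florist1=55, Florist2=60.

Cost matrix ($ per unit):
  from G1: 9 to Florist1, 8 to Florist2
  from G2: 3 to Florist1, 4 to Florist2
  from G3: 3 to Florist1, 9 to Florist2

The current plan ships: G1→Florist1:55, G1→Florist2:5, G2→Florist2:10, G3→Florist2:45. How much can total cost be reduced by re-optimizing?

335

Current plan cost = 55·9 + 5·8 + 10·4 + 45·9 = $980.
Optimal plan:
  G1 to Florist2: 60 × $8 = $480
  G2 to Florist1: 10 × $3 = $30
  G3 to Florist1: 45 × $3 = $135
Optimal cost = $645.
Saving = 980 − 645 = $335.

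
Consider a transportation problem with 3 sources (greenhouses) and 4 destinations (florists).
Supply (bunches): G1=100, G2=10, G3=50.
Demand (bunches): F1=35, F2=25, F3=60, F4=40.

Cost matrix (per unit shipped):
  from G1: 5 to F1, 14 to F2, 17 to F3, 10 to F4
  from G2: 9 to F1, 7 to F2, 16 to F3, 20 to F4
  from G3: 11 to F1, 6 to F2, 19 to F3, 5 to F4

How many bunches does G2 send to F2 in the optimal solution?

10

Optimal shipments:
  G1–F1: 35 bunches
  G1–F3: 60 bunches
  G1–F4: 5 bunches
  G2–F2: 10 bunches
  G3–F2: 15 bunches
  G3–F4: 35 bunches
Total cost = 1580.
So G2→F2 carries 10 bunches.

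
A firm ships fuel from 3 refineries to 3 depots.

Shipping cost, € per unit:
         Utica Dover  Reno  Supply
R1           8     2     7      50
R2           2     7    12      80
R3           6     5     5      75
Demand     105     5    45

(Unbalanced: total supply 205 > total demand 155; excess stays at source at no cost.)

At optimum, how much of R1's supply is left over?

An optimal plan:
  R1–Dover: 5 × €2 = €10
  R2–Utica: 80 × €2 = €160
  R3–Utica: 25 × €6 = €150
  R3–Reno: 45 × €5 = €225
Total cost = €545.
R1 ships 5 of its 50, leaving 45.

45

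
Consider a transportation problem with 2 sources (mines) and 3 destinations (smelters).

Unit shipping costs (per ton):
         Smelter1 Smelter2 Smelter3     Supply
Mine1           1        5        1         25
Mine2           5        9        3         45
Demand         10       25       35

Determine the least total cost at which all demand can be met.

An optimal shipping plan:
  Mine1→Smelter1: 10 × 1 = 10
  Mine1→Smelter2: 15 × 5 = 75
  Mine2→Smelter2: 10 × 9 = 90
  Mine2→Smelter3: 35 × 3 = 105
Total = 10 + 75 + 90 + 105 = 280.
(Supply check: Mine1 ships 25; Mine2 ships 45.)

280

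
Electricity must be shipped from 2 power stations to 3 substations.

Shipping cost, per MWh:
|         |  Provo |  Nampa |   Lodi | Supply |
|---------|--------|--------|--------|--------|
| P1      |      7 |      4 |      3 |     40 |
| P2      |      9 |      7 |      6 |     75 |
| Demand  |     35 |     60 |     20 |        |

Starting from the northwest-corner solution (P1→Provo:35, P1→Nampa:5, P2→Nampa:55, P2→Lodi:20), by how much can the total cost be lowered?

Current plan cost = 35·7 + 5·4 + 55·7 + 20·6 = 770.
Optimal plan:
  P1–Nampa: 40 × 4 = 160
  P2–Provo: 35 × 9 = 315
  P2–Nampa: 20 × 7 = 140
  P2–Lodi: 20 × 6 = 120
Optimal cost = 735.
Saving = 770 − 735 = 35.

35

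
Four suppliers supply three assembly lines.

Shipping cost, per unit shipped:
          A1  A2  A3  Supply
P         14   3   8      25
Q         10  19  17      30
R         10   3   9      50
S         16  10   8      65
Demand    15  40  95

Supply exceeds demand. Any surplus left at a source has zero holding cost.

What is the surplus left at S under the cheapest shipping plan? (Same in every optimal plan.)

0

Minimum-cost shipments:
  P->A3: 25 × 8 = 200
  Q->A1: 10 × 10 = 100
  R->A1: 5 × 10 = 50
  R->A2: 40 × 3 = 120
  R->A3: 5 × 9 = 45
  S->A3: 65 × 8 = 520
Total cost = 1035.
S ships 65 of its 65, leaving 0.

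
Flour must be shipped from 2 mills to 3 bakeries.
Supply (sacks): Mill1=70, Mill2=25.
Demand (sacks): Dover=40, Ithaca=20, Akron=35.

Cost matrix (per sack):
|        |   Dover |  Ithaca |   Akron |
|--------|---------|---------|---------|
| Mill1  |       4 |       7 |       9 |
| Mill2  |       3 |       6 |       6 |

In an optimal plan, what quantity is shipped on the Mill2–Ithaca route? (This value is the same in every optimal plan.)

Optimal shipments:
  Mill1->Dover: 40 × 4 = 160
  Mill1->Ithaca: 20 × 7 = 140
  Mill1->Akron: 10 × 9 = 90
  Mill2->Akron: 25 × 6 = 150
Total cost = 540.
The route Mill2→Ithaca is not used.

0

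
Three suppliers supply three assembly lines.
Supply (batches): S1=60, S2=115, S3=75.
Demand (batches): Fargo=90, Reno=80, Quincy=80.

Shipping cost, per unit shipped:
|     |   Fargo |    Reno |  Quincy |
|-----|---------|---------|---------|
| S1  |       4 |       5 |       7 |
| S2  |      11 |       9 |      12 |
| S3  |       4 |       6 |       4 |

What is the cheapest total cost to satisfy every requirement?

1650

One minimum-cost allocation:
  S1–Fargo: 60 × 4 = 240
  S2–Fargo: 30 × 11 = 330
  S2–Reno: 80 × 9 = 720
  S2–Quincy: 5 × 12 = 60
  S3–Quincy: 75 × 4 = 300
Total = 240 + 330 + 720 + 60 + 300 = 1650.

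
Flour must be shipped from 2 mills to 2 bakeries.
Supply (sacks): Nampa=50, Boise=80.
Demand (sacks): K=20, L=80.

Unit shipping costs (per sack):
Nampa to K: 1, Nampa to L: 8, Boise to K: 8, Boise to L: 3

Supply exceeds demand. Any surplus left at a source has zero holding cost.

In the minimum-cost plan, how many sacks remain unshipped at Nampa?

An optimal plan:
  Nampa–K: 20 × 1 = 20
  Boise–L: 80 × 3 = 240
Total cost = 260.
Nampa ships 20 of its 50, leaving 30.

30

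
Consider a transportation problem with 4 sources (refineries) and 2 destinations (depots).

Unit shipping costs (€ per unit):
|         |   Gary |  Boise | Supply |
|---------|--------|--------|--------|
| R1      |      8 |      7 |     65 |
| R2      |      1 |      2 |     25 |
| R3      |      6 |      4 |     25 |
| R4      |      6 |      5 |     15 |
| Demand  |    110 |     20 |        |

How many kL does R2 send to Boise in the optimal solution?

Optimal shipments:
  R1 to Gary: 65 × €8 = €520
  R2 to Gary: 25 × €1 = €25
  R3 to Gary: 5 × €6 = €30
  R3 to Boise: 20 × €4 = €80
  R4 to Gary: 15 × €6 = €90
Total cost = €745.
The route R2→Boise is not used.

0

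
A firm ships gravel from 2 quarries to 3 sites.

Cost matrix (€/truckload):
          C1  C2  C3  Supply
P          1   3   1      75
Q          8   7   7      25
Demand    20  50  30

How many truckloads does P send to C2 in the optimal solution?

25

Optimal shipments:
  P to C1: 20 × €1 = €20
  P to C2: 25 × €3 = €75
  P to C3: 30 × €1 = €30
  Q to C2: 25 × €7 = €175
Total cost = €300.
So P→C2 carries 25 truckloads.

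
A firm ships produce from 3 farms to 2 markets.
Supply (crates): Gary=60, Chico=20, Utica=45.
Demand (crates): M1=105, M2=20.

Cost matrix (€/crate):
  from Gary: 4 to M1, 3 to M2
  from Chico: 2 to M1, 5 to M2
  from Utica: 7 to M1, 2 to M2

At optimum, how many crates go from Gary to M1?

60

Solving gives:
  Gary to M1: 60 × €4 = €240
  Chico to M1: 20 × €2 = €40
  Utica to M1: 25 × €7 = €175
  Utica to M2: 20 × €2 = €40
Total cost = €495.
So Gary→M1 carries 60 crates.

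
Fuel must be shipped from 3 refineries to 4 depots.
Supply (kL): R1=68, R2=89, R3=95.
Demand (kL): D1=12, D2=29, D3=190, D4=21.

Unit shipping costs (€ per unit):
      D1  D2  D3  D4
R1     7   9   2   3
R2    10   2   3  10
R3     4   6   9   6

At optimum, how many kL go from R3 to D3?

33

The minimum-cost plan:
  R1 to D3: 68 × €2 = €136
  R2 to D3: 89 × €3 = €267
  R3 to D1: 12 × €4 = €48
  R3 to D2: 29 × €6 = €174
  R3 to D3: 33 × €9 = €297
  R3 to D4: 21 × €6 = €126
Total cost = €1048.
So R3→D3 carries 33 kL.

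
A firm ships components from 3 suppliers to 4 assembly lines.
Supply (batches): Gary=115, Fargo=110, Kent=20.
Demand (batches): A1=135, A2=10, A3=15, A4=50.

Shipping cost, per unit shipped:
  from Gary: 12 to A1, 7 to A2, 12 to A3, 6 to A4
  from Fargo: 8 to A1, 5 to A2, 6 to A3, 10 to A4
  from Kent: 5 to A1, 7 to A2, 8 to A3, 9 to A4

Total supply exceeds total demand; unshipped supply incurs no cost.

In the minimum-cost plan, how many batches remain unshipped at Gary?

35

Minimum-cost shipments:
  Gary→A1: 20 × 12 = 240
  Gary→A2: 10 × 7 = 70
  Gary→A4: 50 × 6 = 300
  Fargo→A1: 95 × 8 = 760
  Fargo→A3: 15 × 6 = 90
  Kent→A1: 20 × 5 = 100
Total cost = 1560.
Gary ships 80 of its 115, leaving 35.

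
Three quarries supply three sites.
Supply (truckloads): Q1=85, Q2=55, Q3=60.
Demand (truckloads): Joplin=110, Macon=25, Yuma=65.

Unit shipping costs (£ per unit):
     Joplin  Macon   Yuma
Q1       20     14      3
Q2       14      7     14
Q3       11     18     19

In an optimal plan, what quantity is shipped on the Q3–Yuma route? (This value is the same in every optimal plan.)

The minimum-cost plan:
  Q1->Joplin: 20 × £20 = £400
  Q1->Yuma: 65 × £3 = £195
  Q2->Joplin: 30 × £14 = £420
  Q2->Macon: 25 × £7 = £175
  Q3->Joplin: 60 × £11 = £660
Total cost = £1850.
The route Q3→Yuma is not used.

0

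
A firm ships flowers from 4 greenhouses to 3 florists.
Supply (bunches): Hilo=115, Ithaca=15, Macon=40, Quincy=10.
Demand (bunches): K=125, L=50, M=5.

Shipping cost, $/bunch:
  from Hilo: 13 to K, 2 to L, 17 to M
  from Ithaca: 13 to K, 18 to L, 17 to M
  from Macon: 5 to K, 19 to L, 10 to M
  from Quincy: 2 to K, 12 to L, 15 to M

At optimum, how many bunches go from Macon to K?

40

The minimum-cost plan:
  Hilo->K: 60 × $13 = $780
  Hilo->L: 50 × $2 = $100
  Hilo->M: 5 × $17 = $85
  Ithaca->K: 15 × $13 = $195
  Macon->K: 40 × $5 = $200
  Quincy->K: 10 × $2 = $20
Total cost = $1380.
So Macon→K carries 40 bunches.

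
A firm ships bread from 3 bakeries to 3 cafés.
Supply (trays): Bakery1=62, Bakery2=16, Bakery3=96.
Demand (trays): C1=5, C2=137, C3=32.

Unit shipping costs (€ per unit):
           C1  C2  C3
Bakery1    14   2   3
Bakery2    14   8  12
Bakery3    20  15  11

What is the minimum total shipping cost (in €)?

1589

Optimal allocation:
  Bakery1->C2: 62 × €2 = €124
  Bakery2->C2: 16 × €8 = €128
  Bakery3->C1: 5 × €20 = €100
  Bakery3->C2: 59 × €15 = €885
  Bakery3->C3: 32 × €11 = €352
Total = 124 + 128 + 100 + 885 + 352 = €1589.
(Supply check: Bakery1 ships 62; Bakery2 ships 16; Bakery3 ships 96.)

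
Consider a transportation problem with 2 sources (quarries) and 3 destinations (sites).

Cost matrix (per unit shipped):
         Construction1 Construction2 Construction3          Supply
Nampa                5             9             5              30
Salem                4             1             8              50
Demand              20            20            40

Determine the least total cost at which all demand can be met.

330

One minimum-cost allocation:
  Nampa to Construction3: 30 × 5 = 150
  Salem to Construction1: 20 × 4 = 80
  Salem to Construction2: 20 × 1 = 20
  Salem to Construction3: 10 × 8 = 80
Total = 150 + 80 + 20 + 80 = 330.
(Supply check: Nampa ships 30; Salem ships 50.)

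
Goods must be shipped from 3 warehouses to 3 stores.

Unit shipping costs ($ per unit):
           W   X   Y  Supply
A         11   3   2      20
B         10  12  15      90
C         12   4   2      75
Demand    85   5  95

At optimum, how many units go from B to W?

85

The minimum-cost plan:
  A to Y: 20 × $2 = $40
  B to W: 85 × $10 = $850
  B to X: 5 × $12 = $60
  C to Y: 75 × $2 = $150
Total cost = $1100.
So B→W carries 85 units.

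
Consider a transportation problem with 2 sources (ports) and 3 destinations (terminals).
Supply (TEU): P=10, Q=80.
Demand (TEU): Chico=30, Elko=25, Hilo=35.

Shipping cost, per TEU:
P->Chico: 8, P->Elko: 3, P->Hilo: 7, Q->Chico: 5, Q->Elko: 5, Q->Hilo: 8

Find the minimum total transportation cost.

535

A cheapest plan:
  P to Elko: 10 × 3 = 30
  Q to Chico: 30 × 5 = 150
  Q to Elko: 15 × 5 = 75
  Q to Hilo: 35 × 8 = 280
Total = 30 + 150 + 75 + 280 = 535.
(Supply check: P ships 10; Q ships 80.)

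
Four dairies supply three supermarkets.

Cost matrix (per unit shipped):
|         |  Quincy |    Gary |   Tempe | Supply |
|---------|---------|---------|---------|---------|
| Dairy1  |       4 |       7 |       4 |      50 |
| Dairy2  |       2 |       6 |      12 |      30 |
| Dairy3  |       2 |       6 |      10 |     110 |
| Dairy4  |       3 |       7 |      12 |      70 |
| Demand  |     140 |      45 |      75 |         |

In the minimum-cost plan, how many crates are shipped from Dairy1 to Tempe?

Solving gives:
  Dairy1→Tempe: 50 crates
  Dairy2→Gary: 30 crates
  Dairy3→Quincy: 85 crates
  Dairy3→Tempe: 25 crates
  Dairy4→Quincy: 55 crates
  Dairy4→Gary: 15 crates
Total cost = 1070.
So Dairy1→Tempe carries 50 crates.

50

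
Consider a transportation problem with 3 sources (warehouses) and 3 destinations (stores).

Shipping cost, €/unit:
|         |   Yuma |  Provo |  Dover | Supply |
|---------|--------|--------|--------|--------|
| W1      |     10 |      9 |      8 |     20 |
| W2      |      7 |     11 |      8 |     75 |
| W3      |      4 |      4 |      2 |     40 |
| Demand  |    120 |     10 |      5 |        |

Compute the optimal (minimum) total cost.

865

A cheapest plan:
  W1–Yuma: 5 units
  W1–Provo: 10 units
  W1–Dover: 5 units
  W2–Yuma: 75 units
  W3–Yuma: 40 units
Total cost = €865.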